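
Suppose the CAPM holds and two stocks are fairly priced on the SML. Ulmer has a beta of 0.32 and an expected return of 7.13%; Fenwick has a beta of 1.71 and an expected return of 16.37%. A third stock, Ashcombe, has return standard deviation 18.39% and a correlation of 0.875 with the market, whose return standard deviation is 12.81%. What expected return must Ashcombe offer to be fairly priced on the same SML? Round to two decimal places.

MRP = (16.37% − 7.13%) / (1.71 − 0.32) = 6.6475%
R_f = 7.13% − 0.32 × 6.6475% = 5.0028%
β_Ashcombe = ρ·σ_i/σ_m = 0.875 × 18.39 / 12.81 = 1.2561
E(R_Ashcombe) = R_f + β × MRP = 5.0028% + 1.2561 × 6.6475% = 13.35%

13.35%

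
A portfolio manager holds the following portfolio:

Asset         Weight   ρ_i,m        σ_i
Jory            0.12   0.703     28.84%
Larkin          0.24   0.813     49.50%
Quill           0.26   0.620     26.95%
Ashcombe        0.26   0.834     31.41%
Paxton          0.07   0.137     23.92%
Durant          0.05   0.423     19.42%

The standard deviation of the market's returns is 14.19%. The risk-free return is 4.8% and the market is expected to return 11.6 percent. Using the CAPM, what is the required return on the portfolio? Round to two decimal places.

16.25%

β_Jory = 0.703 × 28.84% / 14.19% = 1.4288
β_Larkin = 0.813 × 49.50% / 14.19% = 2.8360
β_Quill = 0.620 × 26.95% / 14.19% = 1.1775
β_Ashcombe = 0.834 × 31.41% / 14.19% = 1.8461
β_Paxton = 0.137 × 23.92% / 14.19% = 0.2309
β_Durant = 0.423 × 19.42% / 14.19% = 0.5789
β_P = Σ w_i β_i = 0.12×1.4288 + 0.24×2.8360 + 0.26×1.1775 + 0.26×1.8461 + 0.07×0.2309 + 0.05×0.5789 = 1.6833
MRP = 11.6% − 4.8% = 6.80%
E(R_P) = R_f + β_P × MRP = 4.8% + 1.6833 × 6.8% = 16.25%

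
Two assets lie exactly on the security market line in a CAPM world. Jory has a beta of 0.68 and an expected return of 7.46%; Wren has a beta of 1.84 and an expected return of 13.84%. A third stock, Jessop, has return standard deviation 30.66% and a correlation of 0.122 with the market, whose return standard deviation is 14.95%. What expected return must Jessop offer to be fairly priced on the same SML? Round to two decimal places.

5.10%

MRP = (13.84% − 7.46%) / (1.84 − 0.68) = 5.5000%
R_f = 7.46% − 0.68 × 5.5000% = 3.7200%
β_Jessop = ρ·σ_i/σ_m = 0.122 × 30.66 / 14.95 = 0.2502
E(R_Jessop) = R_f + β × MRP = 3.7200% + 0.2502 × 5.5000% = 5.10%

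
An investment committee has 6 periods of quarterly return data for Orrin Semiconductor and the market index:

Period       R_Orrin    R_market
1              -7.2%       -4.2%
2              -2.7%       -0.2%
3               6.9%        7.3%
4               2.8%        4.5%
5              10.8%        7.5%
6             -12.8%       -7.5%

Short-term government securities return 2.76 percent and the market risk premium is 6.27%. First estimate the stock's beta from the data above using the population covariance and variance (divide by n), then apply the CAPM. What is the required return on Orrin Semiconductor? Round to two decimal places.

11.57%

Mean R_i = (-7.2 − 2.7 + 6.9 + 2.8 + 10.8 − 12.8) / 6 = -0.3667%
Mean R_m = (-4.2 − 0.2 + 7.3 + 4.5 + 7.5 − 7.5) / 6 = 1.2333%
Σ(R_i − R̄_i)(R_m − R̄_m) = 273.4633  ⇒  Cov = 273.4633 / 6 = 45.5772
Σ(R_m − R̄_m)² = 194.5933  ⇒  Var(R_m) = 194.5933 / 6 = 32.4322
β = Cov / Var(R_m) = 45.5772 / 32.4322 = 1.4053
E(R) = R_f + β × MRP = 2.76% + 1.4053 × 6.27% = 11.57%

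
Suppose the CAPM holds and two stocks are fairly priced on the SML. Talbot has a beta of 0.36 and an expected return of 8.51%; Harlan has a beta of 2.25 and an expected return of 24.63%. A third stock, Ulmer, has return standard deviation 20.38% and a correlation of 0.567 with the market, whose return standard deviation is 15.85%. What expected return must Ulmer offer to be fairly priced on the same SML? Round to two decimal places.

11.66%

MRP = (24.63% − 8.51%) / (2.25 − 0.36) = 8.5291%
R_f = 8.51% − 0.36 × 8.5291% = 5.4395%
β_Ulmer = ρ·σ_i/σ_m = 0.567 × 20.38 / 15.85 = 0.7291
E(R_Ulmer) = R_f + β × MRP = 5.4395% + 0.7291 × 8.5291% = 11.66%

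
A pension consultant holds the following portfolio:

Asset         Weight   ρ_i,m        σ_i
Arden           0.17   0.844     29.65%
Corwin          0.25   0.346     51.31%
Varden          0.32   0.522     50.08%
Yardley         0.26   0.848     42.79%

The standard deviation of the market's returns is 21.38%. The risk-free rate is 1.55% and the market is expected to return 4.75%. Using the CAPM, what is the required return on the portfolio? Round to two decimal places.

5.52%

β_Arden = 0.844 × 29.65% / 21.38% = 1.1705
β_Corwin = 0.346 × 51.31% / 21.38% = 0.8304
β_Varden = 0.522 × 50.08% / 21.38% = 1.2227
β_Yardley = 0.848 × 42.79% / 21.38% = 1.6972
β_P = Σ w_i β_i = 0.17×1.1705 + 0.25×0.8304 + 0.32×1.2227 + 0.26×1.6972 = 1.2391
MRP = 4.75% − 1.55% = 3.20%
E(R_P) = R_f + β_P × MRP = 1.55% + 1.2391 × 3.20% = 5.52%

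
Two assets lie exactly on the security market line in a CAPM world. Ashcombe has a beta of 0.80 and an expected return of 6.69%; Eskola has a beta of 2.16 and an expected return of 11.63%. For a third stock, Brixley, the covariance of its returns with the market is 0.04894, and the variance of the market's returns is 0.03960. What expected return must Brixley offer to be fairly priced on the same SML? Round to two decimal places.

MRP = (11.63% − 6.69%) / (2.16 − 0.80) = 3.6324%
R_f = 6.69% − 0.80 × 3.6324% = 3.7841%
β_Brixley = Cov / Var(R_m) = 0.04894 / 0.03960 = 1.2359
E(R_Brixley) = R_f + β × MRP = 3.7841% + 1.2359 × 3.6324% = 8.27%

8.27%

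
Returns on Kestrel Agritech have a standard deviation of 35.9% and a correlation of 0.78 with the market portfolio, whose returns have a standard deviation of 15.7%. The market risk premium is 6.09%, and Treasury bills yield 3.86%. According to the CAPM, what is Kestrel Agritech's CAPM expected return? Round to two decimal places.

14.72%

β = ρ × σ_i / σ_m = 0.78 × 35.9% / 15.7% = 1.7836
E(R) = 3.86% + 1.7836 × 6.09% = 14.72%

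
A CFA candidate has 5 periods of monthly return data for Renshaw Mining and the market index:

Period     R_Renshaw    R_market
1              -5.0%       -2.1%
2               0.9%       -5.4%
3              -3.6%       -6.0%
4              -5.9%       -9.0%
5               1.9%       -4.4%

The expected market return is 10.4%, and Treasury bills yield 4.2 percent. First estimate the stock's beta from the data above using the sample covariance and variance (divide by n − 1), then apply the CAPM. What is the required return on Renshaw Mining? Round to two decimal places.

Mean R_i = (-5.0 + 0.9 − 3.6 − 5.9 + 1.9) / 5 = -2.3400%
Mean R_m = (-2.1 − 5.4 − 6.0 − 9.0 − 4.4) / 5 = -5.3800%
Σ(R_i − R̄_i)(R_m − R̄_m) = 9.0340  ⇒  Cov = 9.0340 / 4 = 2.2585
Σ(R_m − R̄_m)² = 25.2080  ⇒  Var(R_m) = 25.2080 / 4 = 6.3020
β = Cov / Var(R_m) = 2.2585 / 6.3020 = 0.3584
MRP = 10.4% − 4.2% = 6.20%
E(R) = R_f + β × MRP = 4.2% + 0.3584 × 6.2% = 6.42%

6.42%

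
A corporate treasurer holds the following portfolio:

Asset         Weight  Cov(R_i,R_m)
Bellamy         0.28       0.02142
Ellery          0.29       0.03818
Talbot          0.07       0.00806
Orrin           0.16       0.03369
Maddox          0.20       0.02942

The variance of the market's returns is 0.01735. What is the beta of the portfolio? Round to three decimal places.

1.666

β_Bellamy = 0.02142 / 0.01735 = 1.2346
β_Ellery = 0.03818 / 0.01735 = 2.2006
β_Talbot = 0.00806 / 0.01735 = 0.4646
β_Orrin = 0.03369 / 0.01735 = 1.9418
β_Maddox = 0.02942 / 0.01735 = 1.6957
β_P = Σ w_i β_i = 0.28×1.2346 + 0.29×2.2006 + 0.07×0.4646 + 0.16×1.9418 + 0.20×1.6957 = 1.6662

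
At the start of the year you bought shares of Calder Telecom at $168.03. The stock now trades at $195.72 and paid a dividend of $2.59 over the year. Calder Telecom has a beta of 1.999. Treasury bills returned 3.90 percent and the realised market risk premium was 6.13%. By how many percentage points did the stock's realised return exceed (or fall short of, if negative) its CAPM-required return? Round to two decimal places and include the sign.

+1.87%

Realised HPR = (P1 + D1 − P0) / P0 = (195.72 + 2.59 − 168.03) / 168.03 = 30.28 / 168.03 = 18.0206%
CAPM required = R_f + β·MRP = 3.90% + 1.999 × 6.13% = 16.15387%
α = realised − required = 18.0206% − 16.15387% = +1.87%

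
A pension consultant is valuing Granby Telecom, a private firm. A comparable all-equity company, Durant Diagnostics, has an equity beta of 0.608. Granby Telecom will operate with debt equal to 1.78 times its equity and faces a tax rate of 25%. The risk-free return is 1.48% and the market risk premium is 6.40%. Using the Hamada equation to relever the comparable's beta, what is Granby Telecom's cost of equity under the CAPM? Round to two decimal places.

β_L = β_U × [1 + (1 − t)(D/E)] = 0.608 × [1 + (1 − 0.25) × 1.78]
    = 0.608 × [1 + 0.75 × 1.78] = 0.608 × 2.3350 = 1.4197
E(R) = R_f + β_L × MRP = 1.48% + 1.4197 × 6.40% = 10.57%

10.57%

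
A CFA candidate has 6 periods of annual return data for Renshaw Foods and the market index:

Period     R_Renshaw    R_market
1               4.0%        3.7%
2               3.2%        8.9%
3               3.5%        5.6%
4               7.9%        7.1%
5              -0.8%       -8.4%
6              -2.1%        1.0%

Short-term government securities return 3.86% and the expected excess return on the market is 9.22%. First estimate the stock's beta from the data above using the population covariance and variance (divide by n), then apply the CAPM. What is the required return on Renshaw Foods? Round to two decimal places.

7.53%

Mean R_i = (4.0 + 3.2 + 3.5 + 7.9 − 0.8 − 2.1) / 6 = 2.6167%
Mean R_m = (3.7 + 8.9 + 5.6 + 7.1 − 8.4 + 1.0) / 6 = 2.9833%
Σ(R_i − R̄_i)(R_m − R̄_m) = 76.7517  ⇒  Cov = 76.7517 / 6 = 12.7920
Σ(R_m − R̄_m)² = 192.8283  ⇒  Var(R_m) = 192.8283 / 6 = 32.1381
β = Cov / Var(R_m) = 12.7920 / 32.1381 = 0.3980
E(R) = R_f + β × MRP = 3.86% + 0.3980 × 9.22% = 7.53%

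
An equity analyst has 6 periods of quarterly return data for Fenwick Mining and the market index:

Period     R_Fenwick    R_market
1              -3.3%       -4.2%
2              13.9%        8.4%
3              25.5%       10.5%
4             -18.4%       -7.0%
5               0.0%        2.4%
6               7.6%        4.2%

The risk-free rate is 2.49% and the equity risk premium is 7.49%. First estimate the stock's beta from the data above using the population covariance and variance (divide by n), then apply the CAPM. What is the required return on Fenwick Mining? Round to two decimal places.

18.27%

Mean R_i = (-3.3 + 13.9 + 25.5 − 18.4 + 0.0 + 7.6) / 6 = 4.2167%
Mean R_m = (-4.2 + 8.4 + 10.5 − 7.0 + 2.4 + 4.2) / 6 = 2.3833%
Σ(R_i − R̄_i)(R_m − R̄_m) = 498.7917  ⇒  Cov = 498.7917 / 6 = 83.1320
Σ(R_m − R̄_m)² = 236.7683  ⇒  Var(R_m) = 236.7683 / 6 = 39.4614
β = Cov / Var(R_m) = 83.1320 / 39.4614 = 2.1067
E(R) = R_f + β × MRP = 2.49% + 2.1067 × 7.49% = 18.27%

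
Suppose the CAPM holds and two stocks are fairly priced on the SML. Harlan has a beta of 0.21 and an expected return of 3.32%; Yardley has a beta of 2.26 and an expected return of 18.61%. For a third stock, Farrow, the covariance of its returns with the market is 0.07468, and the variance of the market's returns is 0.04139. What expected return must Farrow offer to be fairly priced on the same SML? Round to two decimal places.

MRP = (18.61% − 3.32%) / (2.26 − 0.21) = 7.4585%
R_f = 3.32% − 0.21 × 7.4585% = 1.7537%
β_Farrow = Cov / Var(R_m) = 0.07468 / 0.04139 = 1.8043
E(R_Farrow) = R_f + β × MRP = 1.7537% + 1.8043 × 7.4585% = 15.21%

15.21%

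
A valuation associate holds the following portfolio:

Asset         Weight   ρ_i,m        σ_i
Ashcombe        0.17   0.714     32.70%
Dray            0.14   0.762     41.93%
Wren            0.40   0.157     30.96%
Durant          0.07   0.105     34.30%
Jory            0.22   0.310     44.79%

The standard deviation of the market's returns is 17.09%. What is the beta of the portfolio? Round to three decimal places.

0.801

β_Ashcombe = 0.714 × 32.70% / 17.09% = 1.3662
β_Dray = 0.762 × 41.93% / 17.09% = 1.8696
β_Wren = 0.157 × 30.96% / 17.09% = 0.2844
β_Durant = 0.105 × 34.30% / 17.09% = 0.2107
β_Jory = 0.310 × 44.79% / 17.09% = 0.8125
β_P = Σ w_i β_i = 0.17×1.3662 + 0.14×1.8696 + 0.40×0.2844 + 0.07×0.2107 + 0.22×0.8125 = 0.8013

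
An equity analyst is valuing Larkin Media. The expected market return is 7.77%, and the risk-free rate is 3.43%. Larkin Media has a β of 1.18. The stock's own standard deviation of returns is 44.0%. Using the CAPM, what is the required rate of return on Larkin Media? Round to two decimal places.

8.55%

Market risk premium = E(R_m) − R_f = 7.77% − 3.43% = 4.34%
E(R) = R_f + β × MRP = 3.43% + 1.18 × 4.34% = 8.55%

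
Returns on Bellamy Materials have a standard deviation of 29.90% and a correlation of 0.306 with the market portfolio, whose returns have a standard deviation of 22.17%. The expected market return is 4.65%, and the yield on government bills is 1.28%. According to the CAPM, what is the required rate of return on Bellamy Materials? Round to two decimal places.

β = ρ × σ_i / σ_m = 0.306 × 29.90% / 22.17% = 0.4127
MRP = 4.65% − 1.28% = 3.37%
E(R) = 1.28% + 0.4127 × 3.37% = 2.67%

2.67%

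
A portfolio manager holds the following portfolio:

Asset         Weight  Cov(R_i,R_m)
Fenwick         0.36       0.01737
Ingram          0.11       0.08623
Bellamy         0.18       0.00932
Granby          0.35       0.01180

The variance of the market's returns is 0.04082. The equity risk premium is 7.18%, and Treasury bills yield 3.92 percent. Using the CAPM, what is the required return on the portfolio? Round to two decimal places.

β_Fenwick = 0.01737 / 0.04082 = 0.4255
β_Ingram = 0.08623 / 0.04082 = 2.1124
β_Bellamy = 0.00932 / 0.04082 = 0.2283
β_Granby = 0.01180 / 0.04082 = 0.2891
β_P = Σ w_i β_i = 0.36×0.4255 + 0.11×2.1124 + 0.18×0.2283 + 0.35×0.2891 = 0.5278
E(R_P) = R_f + β_P × MRP = 3.92% + 0.5278 × 7.18% = 7.71%

7.71%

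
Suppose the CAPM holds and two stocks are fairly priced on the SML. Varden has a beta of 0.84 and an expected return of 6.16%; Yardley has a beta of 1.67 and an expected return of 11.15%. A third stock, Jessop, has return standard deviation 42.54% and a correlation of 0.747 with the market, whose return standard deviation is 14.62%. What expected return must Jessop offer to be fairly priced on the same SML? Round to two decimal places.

14.18%

MRP = (11.15% − 6.16%) / (1.67 − 0.84) = 6.0120%
R_f = 6.16% − 0.84 × 6.0120% = 1.1099%
β_Jessop = ρ·σ_i/σ_m = 0.747 × 42.54 / 14.62 = 2.1736
E(R_Jessop) = R_f + β × MRP = 1.1099% + 2.1736 × 6.0120% = 14.18%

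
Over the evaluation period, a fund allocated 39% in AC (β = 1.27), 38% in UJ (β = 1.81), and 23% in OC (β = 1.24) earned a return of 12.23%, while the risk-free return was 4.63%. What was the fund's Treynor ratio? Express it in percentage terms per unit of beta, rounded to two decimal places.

5.18%

β_P = 0.39×1.27 + 0.38×1.81 + 0.23×1.24 = 1.4683
Treynor = (R_P − R_f) / β_P = (12.23% − 4.63%) / 1.4683 = 7.60% / 1.4683 = 5.18%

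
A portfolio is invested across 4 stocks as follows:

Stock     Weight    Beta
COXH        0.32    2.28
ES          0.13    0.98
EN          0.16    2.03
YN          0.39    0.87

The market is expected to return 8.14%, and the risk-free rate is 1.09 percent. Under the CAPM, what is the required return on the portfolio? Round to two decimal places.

β_P = Σ w_i β_i = 0.32×2.28 + 0.13×0.98 + 0.16×2.03 + 0.39×0.87 = 1.5211
MRP = 8.14% − 1.09% = 7.05%
E(R_P) = R_f + β_P × MRP = 1.09% + 1.5211 × 7.05% = 11.81%

11.81%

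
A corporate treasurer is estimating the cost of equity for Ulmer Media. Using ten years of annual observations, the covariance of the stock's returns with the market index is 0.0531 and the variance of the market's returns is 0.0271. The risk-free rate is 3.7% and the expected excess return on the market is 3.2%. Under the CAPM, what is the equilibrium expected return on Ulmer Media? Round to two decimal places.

β = Cov(R_i, R_m) / Var(R_m) = 0.0531 / 0.0271 = 1.9594
E(R) = R_f + β × MRP = 3.7% + 1.9594 × 3.2% = 9.97%

9.97%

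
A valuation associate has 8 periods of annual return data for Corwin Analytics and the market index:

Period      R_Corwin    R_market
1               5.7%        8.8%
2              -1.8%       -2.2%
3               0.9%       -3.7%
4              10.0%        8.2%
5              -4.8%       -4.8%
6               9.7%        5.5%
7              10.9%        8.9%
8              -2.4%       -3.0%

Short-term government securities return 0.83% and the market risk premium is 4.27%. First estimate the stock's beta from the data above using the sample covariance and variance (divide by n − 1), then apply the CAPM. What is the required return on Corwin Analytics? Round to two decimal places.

Mean R_i = (5.7 − 1.8 + 0.9 + 10.0 − 4.8 + 9.7 + 10.9 − 2.4) / 8 = 3.5250%
Mean R_m = (8.8 − 2.2 − 3.7 + 8.2 − 4.8 + 5.5 + 8.9 − 3.0) / 8 = 2.2125%
Σ(R_i − R̄_i)(R_m − R̄_m) = 250.9975  ⇒  Cov = 250.9975 / 7 = 35.8568
Σ(R_m − R̄_m)² = 265.5488  ⇒  Var(R_m) = 265.5488 / 7 = 37.9355
β = Cov / Var(R_m) = 35.8568 / 37.9355 = 0.9452
E(R) = R_f + β × MRP = 0.83% + 0.9452 × 4.27% = 4.87%

4.87%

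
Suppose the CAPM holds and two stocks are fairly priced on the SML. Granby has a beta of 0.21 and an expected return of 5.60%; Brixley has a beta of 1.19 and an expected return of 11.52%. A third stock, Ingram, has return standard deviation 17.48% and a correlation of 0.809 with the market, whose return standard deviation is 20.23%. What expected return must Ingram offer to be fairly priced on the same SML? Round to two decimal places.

MRP = (11.52% − 5.60%) / (1.19 − 0.21) = 6.0408%
R_f = 5.60% − 0.21 × 6.0408% = 4.3314%
β_Ingram = ρ·σ_i/σ_m = 0.809 × 17.48 / 20.23 = 0.6990
E(R_Ingram) = R_f + β × MRP = 4.3314% + 0.6990 × 6.0408% = 8.55%

8.55%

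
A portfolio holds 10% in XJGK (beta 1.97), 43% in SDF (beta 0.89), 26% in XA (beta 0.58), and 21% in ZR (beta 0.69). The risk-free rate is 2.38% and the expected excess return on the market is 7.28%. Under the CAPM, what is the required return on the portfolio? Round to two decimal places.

β_P = Σ w_i β_i = 0.10×1.97 + 0.43×0.89 + 0.26×0.58 + 0.21×0.69 = 0.8754
E(R_P) = R_f + β_P × MRP = 2.38% + 0.8754 × 7.28% = 8.75%

8.75%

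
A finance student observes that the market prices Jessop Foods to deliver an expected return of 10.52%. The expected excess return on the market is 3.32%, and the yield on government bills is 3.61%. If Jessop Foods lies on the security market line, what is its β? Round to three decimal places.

β = (E(R) − R_f) / MRP = (10.52% − 3.61%) / 3.32% = 6.91% / 3.32% = 2.081

2.081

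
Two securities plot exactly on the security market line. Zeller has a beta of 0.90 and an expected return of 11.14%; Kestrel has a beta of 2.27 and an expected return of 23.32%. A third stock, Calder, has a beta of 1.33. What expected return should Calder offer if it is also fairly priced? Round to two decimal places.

MRP (SML slope) = (23.32% − 11.14%) / (2.27 − 0.90) = 12.18% / 1.37 = 8.8905%
R_f (intercept) = 11.14% − 0.90 × 8.8905% = 3.1386%
E(R_Calder) = R_f + β × MRP = 3.1386% + 1.33 × 8.8905% = 14.96%

14.96%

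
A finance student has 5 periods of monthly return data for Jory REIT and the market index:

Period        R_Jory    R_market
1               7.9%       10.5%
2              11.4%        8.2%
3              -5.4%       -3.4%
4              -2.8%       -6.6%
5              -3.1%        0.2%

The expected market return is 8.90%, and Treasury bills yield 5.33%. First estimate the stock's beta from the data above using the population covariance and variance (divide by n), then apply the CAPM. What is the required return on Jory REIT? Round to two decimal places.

8.60%

Mean R_i = (7.9 + 11.4 − 5.4 − 2.8 − 3.1) / 5 = 1.6000%
Mean R_m = (10.5 + 8.2 − 3.4 − 6.6 + 0.2) / 5 = 1.7800%
Σ(R_i − R̄_i)(R_m − R̄_m) = 198.4100  ⇒  Cov = 198.4100 / 5 = 39.6820
Σ(R_m − R̄_m)² = 216.8080  ⇒  Var(R_m) = 216.8080 / 5 = 43.3616
β = Cov / Var(R_m) = 39.6820 / 43.3616 = 0.9151
MRP = 8.90% − 5.33% = 3.57%
E(R) = R_f + β × MRP = 5.33% + 0.9151 × 3.57% = 8.60%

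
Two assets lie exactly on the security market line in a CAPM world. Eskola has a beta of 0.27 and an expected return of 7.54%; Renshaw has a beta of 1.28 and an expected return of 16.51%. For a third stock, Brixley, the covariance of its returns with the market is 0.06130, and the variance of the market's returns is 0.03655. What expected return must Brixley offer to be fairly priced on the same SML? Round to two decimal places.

20.04%

MRP = (16.51% − 7.54%) / (1.28 − 0.27) = 8.8812%
R_f = 7.54% − 0.27 × 8.8812% = 5.1421%
β_Brixley = Cov / Var(R_m) = 0.06130 / 0.03655 = 1.6772
E(R_Brixley) = R_f + β × MRP = 5.1421% + 1.6772 × 8.8812% = 20.04%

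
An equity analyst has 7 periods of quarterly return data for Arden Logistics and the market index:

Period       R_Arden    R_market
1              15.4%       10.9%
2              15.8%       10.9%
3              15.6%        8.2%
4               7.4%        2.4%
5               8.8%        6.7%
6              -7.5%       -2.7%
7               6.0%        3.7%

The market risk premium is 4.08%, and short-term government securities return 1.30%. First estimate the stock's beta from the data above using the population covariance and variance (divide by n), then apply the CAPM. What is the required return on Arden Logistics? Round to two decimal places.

Mean R_i = (15.4 + 15.8 + 15.6 + 7.4 + 8.8 − 7.5 + 6.0) / 7 = 8.7857%
Mean R_m = (10.9 + 10.9 + 8.2 + 2.4 + 6.7 − 2.7 + 3.7) / 7 = 5.7286%
Σ(R_i − R̄_i)(R_m − R̄_m) = 234.8629  ⇒  Cov = 234.8629 / 7 = 33.5518
Σ(R_m − R̄_m)² = 146.7743  ⇒  Var(R_m) = 146.7743 / 7 = 20.9678
β = Cov / Var(R_m) = 33.5518 / 20.9678 = 1.6002
E(R) = R_f + β × MRP = 1.30% + 1.6002 × 4.08% = 7.83%

7.83%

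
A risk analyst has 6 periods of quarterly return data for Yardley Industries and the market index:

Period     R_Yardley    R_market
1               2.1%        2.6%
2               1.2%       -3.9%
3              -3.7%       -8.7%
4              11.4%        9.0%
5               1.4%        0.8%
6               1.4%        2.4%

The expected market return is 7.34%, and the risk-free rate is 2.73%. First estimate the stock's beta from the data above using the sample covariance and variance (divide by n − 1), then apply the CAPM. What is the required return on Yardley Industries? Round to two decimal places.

Mean R_i = (2.1 + 1.2 − 3.7 + 11.4 + 1.4 + 1.4) / 6 = 2.3000%
Mean R_m = (2.6 − 3.9 − 8.7 + 9.0 + 0.8 + 2.4) / 6 = 0.3667%
Σ(R_i − R̄_i)(R_m − R̄_m) = 134.9900  ⇒  Cov = 134.9900 / 5 = 26.9980
Σ(R_m − R̄_m)² = 184.2533  ⇒  Var(R_m) = 184.2533 / 5 = 36.8507
β = Cov / Var(R_m) = 26.9980 / 36.8507 = 0.7326
MRP = 7.34% − 2.73% = 4.61%
E(R) = R_f + β × MRP = 2.73% + 0.7326 × 4.61% = 6.11%

6.11%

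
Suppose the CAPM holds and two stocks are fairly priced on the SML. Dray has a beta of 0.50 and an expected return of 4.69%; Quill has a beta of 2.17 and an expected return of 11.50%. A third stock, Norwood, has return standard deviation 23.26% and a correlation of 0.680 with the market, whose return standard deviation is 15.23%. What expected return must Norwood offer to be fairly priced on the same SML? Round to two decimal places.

6.89%

MRP = (11.50% − 4.69%) / (2.17 − 0.50) = 4.0778%
R_f = 4.69% − 0.50 × 4.0778% = 2.6511%
β_Norwood = ρ·σ_i/σ_m = 0.680 × 23.26 / 15.23 = 1.0385
E(R_Norwood) = R_f + β × MRP = 2.6511% + 1.0385 × 4.0778% = 6.89%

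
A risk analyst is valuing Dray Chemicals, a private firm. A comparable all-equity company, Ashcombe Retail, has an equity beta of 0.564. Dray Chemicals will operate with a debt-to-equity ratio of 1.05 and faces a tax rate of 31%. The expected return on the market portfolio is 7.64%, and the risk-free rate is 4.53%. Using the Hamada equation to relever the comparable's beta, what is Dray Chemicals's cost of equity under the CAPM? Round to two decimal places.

β_L = β_U × [1 + (1 − t)(D/E)] = 0.564 × [1 + (1 − 0.31) × 1.05]
    = 0.564 × [1 + 0.69 × 1.05] = 0.564 × 1.7245 = 0.9726
MRP = 7.64% − 4.53% = 3.11%
E(R) = R_f + β_L × MRP = 4.53% + 0.9726 × 3.11% = 7.55%

7.55%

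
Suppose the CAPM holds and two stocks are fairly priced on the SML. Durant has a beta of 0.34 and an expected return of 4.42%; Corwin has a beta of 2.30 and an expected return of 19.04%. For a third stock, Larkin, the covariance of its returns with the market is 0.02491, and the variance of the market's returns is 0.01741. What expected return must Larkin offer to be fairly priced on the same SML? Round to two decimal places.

MRP = (19.04% − 4.42%) / (2.30 − 0.34) = 7.4592%
R_f = 4.42% − 0.34 × 7.4592% = 1.8839%
β_Larkin = Cov / Var(R_m) = 0.02491 / 0.01741 = 1.4308
E(R_Larkin) = R_f + β × MRP = 1.8839% + 1.4308 × 7.4592% = 12.56%

12.56%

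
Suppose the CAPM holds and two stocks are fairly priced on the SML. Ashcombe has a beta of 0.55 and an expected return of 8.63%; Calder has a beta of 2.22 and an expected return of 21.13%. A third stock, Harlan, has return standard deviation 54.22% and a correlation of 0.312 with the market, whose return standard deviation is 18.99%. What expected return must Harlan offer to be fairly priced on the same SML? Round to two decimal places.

MRP = (21.13% − 8.63%) / (2.22 − 0.55) = 7.4850%
R_f = 8.63% − 0.55 × 7.4850% = 4.5133%
β_Harlan = ρ·σ_i/σ_m = 0.312 × 54.22 / 18.99 = 0.8908
E(R_Harlan) = R_f + β × MRP = 4.5133% + 0.8908 × 7.4850% = 11.18%

11.18%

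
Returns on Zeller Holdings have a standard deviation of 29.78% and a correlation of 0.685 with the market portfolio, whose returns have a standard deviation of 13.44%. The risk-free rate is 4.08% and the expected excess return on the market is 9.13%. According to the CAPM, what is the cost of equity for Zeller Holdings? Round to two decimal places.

β = ρ × σ_i / σ_m = 0.685 × 29.78% / 13.44% = 1.5178
E(R) = 4.08% + 1.5178 × 9.13% = 17.94%

17.94%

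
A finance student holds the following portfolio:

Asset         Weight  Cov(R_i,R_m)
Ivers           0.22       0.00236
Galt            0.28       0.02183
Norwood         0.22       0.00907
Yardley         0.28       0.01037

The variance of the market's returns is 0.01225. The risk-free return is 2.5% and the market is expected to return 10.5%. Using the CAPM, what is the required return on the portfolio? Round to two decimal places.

10.03%

β_Ivers = 0.00236 / 0.01225 = 0.1927
β_Galt = 0.02183 / 0.01225 = 1.7820
β_Norwood = 0.00907 / 0.01225 = 0.7404
β_Yardley = 0.01037 / 0.01225 = 0.8465
β_P = Σ w_i β_i = 0.22×0.1927 + 0.28×1.7820 + 0.22×0.7404 + 0.28×0.8465 = 0.9413
MRP = 10.5% − 2.5% = 8.00%
E(R_P) = R_f + β_P × MRP = 2.5% + 0.9413 × 8.0% = 10.03%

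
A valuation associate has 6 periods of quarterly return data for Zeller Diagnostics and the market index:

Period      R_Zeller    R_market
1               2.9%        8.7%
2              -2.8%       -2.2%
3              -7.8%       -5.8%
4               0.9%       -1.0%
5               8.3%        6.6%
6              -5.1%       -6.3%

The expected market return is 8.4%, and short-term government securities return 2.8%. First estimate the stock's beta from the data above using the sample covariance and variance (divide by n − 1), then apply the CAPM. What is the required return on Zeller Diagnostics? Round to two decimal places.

7.39%

Mean R_i = (2.9 − 2.8 − 7.8 + 0.9 + 8.3 − 5.1) / 6 = -0.6000%
Mean R_m = (8.7 − 2.2 − 5.8 − 1.0 + 6.6 − 6.3) / 6 = 0.0000%
Σ(R_i − R̄_i)(R_m − R̄_m) = 162.6400  ⇒  Cov = 162.6400 / 5 = 32.5280
Σ(R_m − R̄_m)² = 198.4200  ⇒  Var(R_m) = 198.4200 / 5 = 39.6840
β = Cov / Var(R_m) = 32.5280 / 39.6840 = 0.8197
MRP = 8.4% − 2.8% = 5.60%
E(R) = R_f + β × MRP = 2.8% + 0.8197 × 5.6% = 7.39%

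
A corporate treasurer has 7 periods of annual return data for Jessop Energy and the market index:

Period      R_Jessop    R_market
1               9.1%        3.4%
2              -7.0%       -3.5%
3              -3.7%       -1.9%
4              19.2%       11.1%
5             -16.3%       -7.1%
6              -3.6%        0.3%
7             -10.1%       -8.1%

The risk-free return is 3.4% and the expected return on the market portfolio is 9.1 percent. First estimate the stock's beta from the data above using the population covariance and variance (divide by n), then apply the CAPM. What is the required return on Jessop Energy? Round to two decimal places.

13.45%

Mean R_i = (9.1 − 7.0 − 3.7 + 19.2 − 16.3 − 3.6 − 10.1) / 7 = -1.7714%
Mean R_m = (3.4 − 3.5 − 1.9 + 11.1 − 7.1 + 0.3 − 8.1) / 7 = -0.8286%
Σ(R_i − R̄_i)(R_m − R̄_m) = 461.7757  ⇒  Cov = 461.7757 / 7 = 65.9680
Σ(R_m − R̄_m)² = 261.9343  ⇒  Var(R_m) = 261.9343 / 7 = 37.4192
β = Cov / Var(R_m) = 65.9680 / 37.4192 = 1.7629
MRP = 9.1% − 3.4% = 5.70%
E(R) = R_f + β × MRP = 3.4% + 1.7629 × 5.7% = 13.45%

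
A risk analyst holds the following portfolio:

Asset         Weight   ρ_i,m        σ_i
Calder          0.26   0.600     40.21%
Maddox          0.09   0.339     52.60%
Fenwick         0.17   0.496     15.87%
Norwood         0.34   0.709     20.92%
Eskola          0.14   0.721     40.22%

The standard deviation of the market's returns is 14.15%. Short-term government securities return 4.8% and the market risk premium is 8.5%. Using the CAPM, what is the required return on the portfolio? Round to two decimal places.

15.80%

β_Calder = 0.600 × 40.21% / 14.15% = 1.7050
β_Maddox = 0.339 × 52.60% / 14.15% = 1.2602
β_Fenwick = 0.496 × 15.87% / 14.15% = 0.5563
β_Norwood = 0.709 × 20.92% / 14.15% = 1.0482
β_Eskola = 0.721 × 40.22% / 14.15% = 2.0494
β_P = Σ w_i β_i = 0.26×1.7050 + 0.09×1.2602 + 0.17×0.5563 + 0.34×1.0482 + 0.14×2.0494 = 1.2946
E(R_P) = R_f + β_P × MRP = 4.8% + 1.2946 × 8.5% = 15.80%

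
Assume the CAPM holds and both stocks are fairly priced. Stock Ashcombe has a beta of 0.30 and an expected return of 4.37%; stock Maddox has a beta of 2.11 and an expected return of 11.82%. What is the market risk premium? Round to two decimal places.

Both satisfy E(R) = R_f + β·MRP, so the slope of the SML is
MRP = (11.82% − 4.37%) / (2.11 − 0.30) = 7.45% / 1.81 = 4.1160%

4.12%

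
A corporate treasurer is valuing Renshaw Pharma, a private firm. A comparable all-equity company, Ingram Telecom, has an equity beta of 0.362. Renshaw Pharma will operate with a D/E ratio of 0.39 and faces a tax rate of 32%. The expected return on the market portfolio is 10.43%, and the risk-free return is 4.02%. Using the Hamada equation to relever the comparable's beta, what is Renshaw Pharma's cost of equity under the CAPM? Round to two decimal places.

6.96%

β_L = β_U × [1 + (1 − t)(D/E)] = 0.362 × [1 + (1 − 0.32) × 0.39]
    = 0.362 × [1 + 0.68 × 0.39] = 0.362 × 1.2652 = 0.4580
MRP = 10.43% − 4.02% = 6.41%
E(R) = R_f + β_L × MRP = 4.02% + 0.4580 × 6.41% = 6.96%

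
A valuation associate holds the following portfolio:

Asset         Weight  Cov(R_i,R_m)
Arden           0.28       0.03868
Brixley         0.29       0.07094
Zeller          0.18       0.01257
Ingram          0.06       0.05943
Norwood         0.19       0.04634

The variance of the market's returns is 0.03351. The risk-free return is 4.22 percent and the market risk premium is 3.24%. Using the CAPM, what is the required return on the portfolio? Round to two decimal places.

8.67%

β_Arden = 0.03868 / 0.03351 = 1.1543
β_Brixley = 0.07094 / 0.03351 = 2.1170
β_Zeller = 0.01257 / 0.03351 = 0.3751
β_Ingram = 0.05943 / 0.03351 = 1.7735
β_Norwood = 0.04634 / 0.03351 = 1.3829
β_P = Σ w_i β_i = 0.28×1.1543 + 0.29×2.1170 + 0.18×0.3751 + 0.06×1.7735 + 0.19×1.3829 = 1.3738
E(R_P) = R_f + β_P × MRP = 4.22% + 1.3738 × 3.24% = 8.67%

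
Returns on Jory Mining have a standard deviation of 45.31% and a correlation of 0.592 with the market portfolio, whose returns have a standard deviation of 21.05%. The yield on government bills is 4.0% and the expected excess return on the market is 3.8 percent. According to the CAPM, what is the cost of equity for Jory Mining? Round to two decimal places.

β = ρ × σ_i / σ_m = 0.592 × 45.31% / 21.05% = 1.2743
E(R) = 4.0% + 1.2743 × 3.8% = 8.84%

8.84%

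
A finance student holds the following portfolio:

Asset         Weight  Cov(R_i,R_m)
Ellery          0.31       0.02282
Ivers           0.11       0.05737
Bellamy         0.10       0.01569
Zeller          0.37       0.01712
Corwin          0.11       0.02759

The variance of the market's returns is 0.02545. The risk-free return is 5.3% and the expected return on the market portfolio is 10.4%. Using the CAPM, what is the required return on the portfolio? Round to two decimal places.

β_Ellery = 0.02282 / 0.02545 = 0.8967
β_Ivers = 0.05737 / 0.02545 = 2.2542
β_Bellamy = 0.01569 / 0.02545 = 0.6165
β_Zeller = 0.01712 / 0.02545 = 0.6727
β_Corwin = 0.02759 / 0.02545 = 1.0841
β_P = Σ w_i β_i = 0.31×0.8967 + 0.11×2.2542 + 0.10×0.6165 + 0.37×0.6727 + 0.11×1.0841 = 0.9557
MRP = 10.4% − 5.3% = 5.10%
E(R_P) = R_f + β_P × MRP = 5.3% + 0.9557 × 5.1% = 10.17%

10.17%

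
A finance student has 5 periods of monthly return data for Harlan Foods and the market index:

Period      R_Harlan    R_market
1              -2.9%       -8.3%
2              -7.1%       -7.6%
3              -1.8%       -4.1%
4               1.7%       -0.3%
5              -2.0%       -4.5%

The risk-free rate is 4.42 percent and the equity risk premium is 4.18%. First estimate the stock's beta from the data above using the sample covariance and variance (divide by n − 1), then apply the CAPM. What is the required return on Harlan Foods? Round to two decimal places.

Mean R_i = (-2.9 − 7.1 − 1.8 + 1.7 − 2.0) / 5 = -2.4200%
Mean R_m = (-8.3 − 7.6 − 4.1 − 0.3 − 4.5) / 5 = -4.9600%
Σ(R_i − R̄_i)(R_m − R̄_m) = 33.8840  ⇒  Cov = 33.8840 / 4 = 8.4710
Σ(R_m − R̄_m)² = 40.7920  ⇒  Var(R_m) = 40.7920 / 4 = 10.1980
β = Cov / Var(R_m) = 8.4710 / 10.1980 = 0.8307
E(R) = R_f + β × MRP = 4.42% + 0.8307 × 4.18% = 7.89%

7.89%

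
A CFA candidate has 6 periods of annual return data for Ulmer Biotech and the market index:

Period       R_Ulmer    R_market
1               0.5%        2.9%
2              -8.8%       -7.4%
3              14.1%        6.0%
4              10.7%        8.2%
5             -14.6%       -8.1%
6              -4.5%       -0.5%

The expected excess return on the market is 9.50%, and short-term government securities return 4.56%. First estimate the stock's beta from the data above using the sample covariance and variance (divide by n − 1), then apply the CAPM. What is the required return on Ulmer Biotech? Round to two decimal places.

Mean R_i = (0.5 − 8.8 + 14.1 + 10.7 − 14.6 − 4.5) / 6 = -0.4333%
Mean R_m = (2.9 − 7.4 + 6.0 + 8.2 − 8.1 − 0.5) / 6 = 0.1833%
Σ(R_i − R̄_i)(R_m − R̄_m) = 359.8967  ⇒  Cov = 359.8967 / 5 = 71.9793
Σ(R_m − R̄_m)² = 232.0683  ⇒  Var(R_m) = 232.0683 / 5 = 46.4137
β = Cov / Var(R_m) = 71.9793 / 46.4137 = 1.5508
E(R) = R_f + β × MRP = 4.56% + 1.5508 × 9.50% = 19.29%

19.29%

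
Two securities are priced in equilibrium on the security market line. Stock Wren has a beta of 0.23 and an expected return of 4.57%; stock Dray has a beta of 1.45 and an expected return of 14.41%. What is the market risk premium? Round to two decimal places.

8.07%

Both satisfy E(R) = R_f + β·MRP, so the slope of the SML is
MRP = (14.41% − 4.57%) / (1.45 − 0.23) = 9.84% / 1.22 = 8.0656%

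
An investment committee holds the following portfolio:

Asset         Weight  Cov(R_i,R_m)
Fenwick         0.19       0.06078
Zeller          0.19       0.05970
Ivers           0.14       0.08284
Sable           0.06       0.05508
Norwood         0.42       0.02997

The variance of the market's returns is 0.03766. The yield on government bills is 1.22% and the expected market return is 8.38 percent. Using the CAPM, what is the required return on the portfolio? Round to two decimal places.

β_Fenwick = 0.06078 / 0.03766 = 1.6139
β_Zeller = 0.05970 / 0.03766 = 1.5852
β_Ivers = 0.08284 / 0.03766 = 2.1997
β_Sable = 0.05508 / 0.03766 = 1.4626
β_Norwood = 0.02997 / 0.03766 = 0.7958
β_P = Σ w_i β_i = 0.19×1.6139 + 0.19×1.5852 + 0.14×2.1997 + 0.06×1.4626 + 0.42×0.7958 = 1.3378
MRP = 8.38% − 1.22% = 7.16%
E(R_P) = R_f + β_P × MRP = 1.22% + 1.3378 × 7.16% = 10.80%

10.80%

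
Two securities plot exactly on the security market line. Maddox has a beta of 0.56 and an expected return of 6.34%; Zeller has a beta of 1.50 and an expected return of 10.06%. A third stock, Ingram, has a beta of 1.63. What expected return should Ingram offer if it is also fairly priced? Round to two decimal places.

MRP (SML slope) = (10.06% − 6.34%) / (1.50 − 0.56) = 3.72% / 0.94 = 3.9574%
R_f (intercept) = 6.34% − 0.56 × 3.9574% = 4.1239%
E(R_Ingram) = R_f + β × MRP = 4.1239% + 1.63 × 3.9574% = 10.57%

10.57%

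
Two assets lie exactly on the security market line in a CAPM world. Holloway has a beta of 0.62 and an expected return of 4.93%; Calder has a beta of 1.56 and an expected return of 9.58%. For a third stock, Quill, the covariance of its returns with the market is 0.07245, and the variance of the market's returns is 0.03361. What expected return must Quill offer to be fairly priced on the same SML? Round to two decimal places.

MRP = (9.58% − 4.93%) / (1.56 − 0.62) = 4.9468%
R_f = 4.93% − 0.62 × 4.9468% = 1.8630%
β_Quill = Cov / Var(R_m) = 0.07245 / 0.03361 = 2.1556
E(R_Quill) = R_f + β × MRP = 1.8630% + 2.1556 × 4.9468% = 12.53%

12.53%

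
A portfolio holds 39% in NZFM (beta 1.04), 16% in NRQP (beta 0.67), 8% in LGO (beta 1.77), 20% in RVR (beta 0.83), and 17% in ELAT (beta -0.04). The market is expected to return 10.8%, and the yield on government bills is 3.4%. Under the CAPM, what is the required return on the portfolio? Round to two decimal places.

β_P = Σ w_i β_i = 0.39×1.04 + 0.16×0.67 + 0.08×1.77 + 0.20×0.83 + 0.17×-0.04 = 0.8136
MRP = 10.8% − 3.4% = 7.40%
E(R_P) = R_f + β_P × MRP = 3.4% + 0.8136 × 7.4% = 9.42%

9.42%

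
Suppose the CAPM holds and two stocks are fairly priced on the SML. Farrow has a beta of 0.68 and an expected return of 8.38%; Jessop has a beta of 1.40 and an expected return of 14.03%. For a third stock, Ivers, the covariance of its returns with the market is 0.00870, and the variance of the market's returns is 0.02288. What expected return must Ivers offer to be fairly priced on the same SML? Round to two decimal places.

MRP = (14.03% − 8.38%) / (1.40 − 0.68) = 7.8472%
R_f = 8.38% − 0.68 × 7.8472% = 3.0439%
β_Ivers = Cov / Var(R_m) = 0.00870 / 0.02288 = 0.3802
E(R_Ivers) = R_f + β × MRP = 3.0439% + 0.3802 × 7.8472% = 6.03%

6.03%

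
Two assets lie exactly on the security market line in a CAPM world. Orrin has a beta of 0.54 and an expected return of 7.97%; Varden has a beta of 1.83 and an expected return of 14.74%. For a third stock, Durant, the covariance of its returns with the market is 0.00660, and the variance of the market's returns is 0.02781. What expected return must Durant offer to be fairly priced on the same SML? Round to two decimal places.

6.38%

MRP = (14.74% − 7.97%) / (1.83 − 0.54) = 5.2481%
R_f = 7.97% − 0.54 × 5.2481% = 5.1360%
β_Durant = Cov / Var(R_m) = 0.00660 / 0.02781 = 0.2373
E(R_Durant) = R_f + β × MRP = 5.1360% + 0.2373 × 5.2481% = 6.38%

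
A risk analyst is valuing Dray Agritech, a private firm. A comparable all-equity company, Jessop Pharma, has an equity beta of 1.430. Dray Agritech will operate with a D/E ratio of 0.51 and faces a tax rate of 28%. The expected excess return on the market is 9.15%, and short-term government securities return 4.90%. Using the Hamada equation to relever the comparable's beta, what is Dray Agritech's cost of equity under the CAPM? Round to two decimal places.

β_L = β_U × [1 + (1 − t)(D/E)] = 1.430 × [1 + (1 − 0.28) × 0.51]
    = 1.430 × [1 + 0.72 × 0.51] = 1.430 × 1.3672 = 1.9551
E(R) = R_f + β_L × MRP = 4.90% + 1.9551 × 9.15% = 22.79%

22.79%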